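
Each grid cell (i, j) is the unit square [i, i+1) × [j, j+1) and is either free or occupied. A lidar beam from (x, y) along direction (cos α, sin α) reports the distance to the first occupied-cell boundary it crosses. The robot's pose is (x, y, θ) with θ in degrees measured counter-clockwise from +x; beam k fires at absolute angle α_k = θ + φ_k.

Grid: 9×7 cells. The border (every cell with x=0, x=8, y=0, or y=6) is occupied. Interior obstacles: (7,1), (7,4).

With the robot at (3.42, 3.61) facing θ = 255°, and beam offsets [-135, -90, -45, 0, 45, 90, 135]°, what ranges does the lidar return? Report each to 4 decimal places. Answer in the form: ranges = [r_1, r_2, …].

ranges = [2.7597, 2.5054, 2.7944, 2.7021, 3.0138, 4.7416, 4.7800]

beam 1: φ=-135°, α=120°
  cosα=-0.5000 sinα=0.8660 | (3,3) | tMaxX 0.8400 tMaxY 0.4503 | tΔX 2.0000 tΔY 1.1547
    t=0.4503 [y] (3,4)
    t=0.8400 [x] (2,4)
    t=1.6050 [y] (2,5)
    t=2.7597 [y] (2,6) — stop
  → r_1 = 2.7597
beam 2: φ=-90°, α=165°
  cosα=-0.9659 sinα=0.2588 | (3,3) | tMaxX 0.4348 tMaxY 1.5068 | tΔX 1.0353 tΔY 3.8637
    t=0.4348 [x] (2,3)
    t=1.4701 [x] (1,3)
    t=1.5068 [y] (1,4)
    t=2.5054 [x] (0,4) — stop
  → r_2 = 2.5054
beam 3: φ=-45°, α=210°
  cosα=-0.8660 sinα=-0.5000 | (3,3) | tMaxX 0.4850 tMaxY 1.2200 | tΔX 1.1547 tΔY 2.0000
    t=0.4850 [x] (2,3)
    t=1.2200 [y] (2,2)
    t=1.6397 [x] (1,2)
    t=2.7944 [x] (0,2) — stop
  → r_3 = 2.7944
beam 4: φ=0°, α=255°
  cosα=-0.2588 sinα=-0.9659 | (3,3) | tMaxX 1.6228 tMaxY 0.6315 | tΔX 3.8637 tΔY 1.0353
    t=0.6315 [y] (3,2)
    t=1.6228 [x] (2,2)
    t=1.6668 [y] (2,1)
    t=2.7021 [y] (2,0) — stop
  → r_4 = 2.7021
beam 5: φ=45°, α=300°
  cosα=0.5000 sinα=-0.8660 | (3,3) | tMaxX 1.1600 tMaxY 0.7044 | tΔX 2.0000 tΔY 1.1547
    t=0.7044 [y] (3,2)
    t=1.1600 [x] (4,2)
    t=1.8591 [y] (4,1)
    t=3.0138 [y] (4,0) — stop
  → r_5 = 3.0138
beam 6: φ=90°, α=345°
  cosα=0.9659 sinα=-0.2588 | (3,3) | tMaxX 0.6005 tMaxY 2.3569 | tΔX 1.0353 tΔY 3.8637
    t=0.6005 [x] (4,3)
    t=1.6357 [x] (5,3)
    t=2.3569 [y] (5,2)
    t=2.6710 [x] (6,2)
    t=3.7063 [x] (7,2)
    t=4.7416 [x] (8,2) — stop
  → r_6 = 4.7416
beam 7: φ=135°, α=30°
  cosα=0.8660 sinα=0.5000 | (3,3) | tMaxX 0.6697 tMaxY 0.7800 | tΔX 1.1547 tΔY 2.0000
    t=0.6697 [x] (4,3)
    t=0.7800 [y] (4,4)
    t=1.8244 [x] (5,4)
    t=2.7800 [y] (5,5)
    t=2.9791 [x] (6,5)
    t=4.1338 [x] (7,5)
    t=4.7800 [y] (7,6) — stop
  → r_7 = 4.7800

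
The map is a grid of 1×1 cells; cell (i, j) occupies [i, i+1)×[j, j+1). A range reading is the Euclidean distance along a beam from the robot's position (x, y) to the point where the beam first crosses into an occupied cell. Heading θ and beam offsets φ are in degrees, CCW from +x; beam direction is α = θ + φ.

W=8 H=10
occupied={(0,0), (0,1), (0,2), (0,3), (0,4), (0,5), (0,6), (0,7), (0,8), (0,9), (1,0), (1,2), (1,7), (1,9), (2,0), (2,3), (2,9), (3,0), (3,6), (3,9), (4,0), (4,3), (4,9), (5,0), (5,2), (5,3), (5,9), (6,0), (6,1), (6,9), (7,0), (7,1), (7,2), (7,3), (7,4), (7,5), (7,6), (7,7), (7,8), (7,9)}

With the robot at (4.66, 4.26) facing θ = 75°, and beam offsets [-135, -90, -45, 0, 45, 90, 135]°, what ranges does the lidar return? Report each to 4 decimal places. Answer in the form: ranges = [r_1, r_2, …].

beam 1: φ=-135°, α=300°
  dir = (cos 300°, sin 300°) = (0.5000, -0.8660); from cell (4,4)
  next x-line at t=0.6800, next y-line at t=0.3002; Δt_x=2.0000, Δt_y=1.1547
    y: enter (4,3) at t=0.3002 ← occupied
  → r_1 = 0.3002
beam 2: φ=-90°, α=345°
  dir = (cos 345°, sin 345°) = (0.9659, -0.2588); from cell (4,4)
  next x-line at t=0.3520, next y-line at t=1.0046; Δt_x=1.0353, Δt_y=3.8637
    x: enter (5,4) at t=0.3520
    y: enter (5,3) at t=1.0046 ← occupied
  → r_2 = 1.0046
beam 3: φ=-45°, α=30°
  dir = (cos 30°, sin 30°) = (0.8660, 0.5000); from cell (4,4)
  next x-line at t=0.3926, next y-line at t=1.4800; Δt_x=1.1547, Δt_y=2.0000
    x: enter (5,4) at t=0.3926
    y: enter (5,5) at t=1.4800
    x: enter (6,5) at t=1.5473
    x: enter (7,5) at t=2.7020 ← occupied
  → r_3 = 2.7020
beam 4: φ=0°, α=75°
  dir = (cos 75°, sin 75°) = (0.2588, 0.9659); from cell (4,4)
  next x-line at t=1.3137, next y-line at t=0.7661; Δt_x=3.8637, Δt_y=1.0353
    y: enter (4,5) at t=0.7661
    x: enter (5,5) at t=1.3137
    y: enter (5,6) at t=1.8014
    y: enter (5,7) at t=2.8367
    y: enter (5,8) at t=3.8719
    y: enter (5,9) at t=4.9072 ← occupied
  → r_4 = 4.9072
beam 5: φ=45°, α=120°
  dir = (cos 120°, sin 120°) = (-0.5000, 0.8660); from cell (4,4)
  next x-line at t=1.3200, next y-line at t=0.8545; Δt_x=2.0000, Δt_y=1.1547
    y: enter (4,5) at t=0.8545
    x: enter (3,5) at t=1.3200
    y: enter (3,6) at t=2.0092 ← occupied
  → r_5 = 2.0092
beam 6: φ=90°, α=165°
  dir = (cos 165°, sin 165°) = (-0.9659, 0.2588); from cell (4,4)
  next x-line at t=0.6833, next y-line at t=2.8591; Δt_x=1.0353, Δt_y=3.8637
    x: enter (3,4) at t=0.6833
    x: enter (2,4) at t=1.7186
    x: enter (1,4) at t=2.7538
    y: enter (1,5) at t=2.8591
    x: enter (0,5) at t=3.7891 ← occupied
  → r_6 = 3.7891
beam 7: φ=135°, α=210°
  dir = (cos 210°, sin 210°) = (-0.8660, -0.5000); from cell (4,4)
  next x-line at t=0.7621, next y-line at t=0.5200; Δt_x=1.1547, Δt_y=2.0000
    y: enter (4,3) at t=0.5200 ← occupied
  → r_7 = 0.5200

ranges = [0.3002, 1.0046, 2.7020, 4.9072, 2.0092, 3.7891, 0.5200]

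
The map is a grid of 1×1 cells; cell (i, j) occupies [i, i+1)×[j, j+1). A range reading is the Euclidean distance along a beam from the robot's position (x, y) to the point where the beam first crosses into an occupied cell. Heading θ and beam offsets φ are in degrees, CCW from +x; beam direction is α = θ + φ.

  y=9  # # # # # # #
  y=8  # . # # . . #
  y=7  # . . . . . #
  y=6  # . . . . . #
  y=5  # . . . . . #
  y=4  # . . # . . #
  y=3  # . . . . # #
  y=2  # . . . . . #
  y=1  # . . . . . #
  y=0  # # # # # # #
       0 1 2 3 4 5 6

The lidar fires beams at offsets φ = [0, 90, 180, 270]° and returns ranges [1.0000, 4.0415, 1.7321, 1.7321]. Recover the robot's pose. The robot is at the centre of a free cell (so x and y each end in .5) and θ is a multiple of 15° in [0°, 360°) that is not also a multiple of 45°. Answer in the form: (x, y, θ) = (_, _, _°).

(x, y, θ) = (4.5, 2.5, 60°)

Candidates: 36 free-cell centres × 16 headings = 576 poses. Raycast each; keep the one whose scan matches to 4 dp.
  (3.5, 5.5, 165°): beam 1 = 2.5882 ≠ 1.0000 ✗
  (1.5, 5.5, 345°): beam 1 = 1.9319 ≠ 1.0000 ✗
  (1.5, 3.5, 285°): beam 1 = 2.5882 ≠ 1.0000 ✗
  …
  (4.5, 2.5, 60°): r_1=1.0000, r_2=4.0415, r_3=1.7321, r_4=1.7321 — all match ✓
No second candidate reproduces the full scan.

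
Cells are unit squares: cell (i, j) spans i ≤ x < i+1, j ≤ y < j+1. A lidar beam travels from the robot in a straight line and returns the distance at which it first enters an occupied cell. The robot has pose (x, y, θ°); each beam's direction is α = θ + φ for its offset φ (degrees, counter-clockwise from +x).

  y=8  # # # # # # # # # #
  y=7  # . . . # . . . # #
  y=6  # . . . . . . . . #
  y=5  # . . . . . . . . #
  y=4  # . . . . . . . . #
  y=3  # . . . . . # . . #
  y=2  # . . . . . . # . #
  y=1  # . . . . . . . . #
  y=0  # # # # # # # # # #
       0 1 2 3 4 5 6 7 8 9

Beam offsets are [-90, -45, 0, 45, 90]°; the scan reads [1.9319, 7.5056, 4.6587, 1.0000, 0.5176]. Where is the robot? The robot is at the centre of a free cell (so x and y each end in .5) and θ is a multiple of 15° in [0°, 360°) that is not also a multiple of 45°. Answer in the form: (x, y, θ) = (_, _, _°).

(x, y, θ) = (5.5, 1.5, 165°)

Enumerate (i+0.5, j+0.5, θ) over the 52 free cells and 16 admissible headings. For each, cast all 5 beams and compare to the given ranges.
  (8.5, 1.5, 105°): beam 1 = 0.5176 ≠ 1.9319 ✗
  (8.5, 5.5, 195°): beam 1 = 1.5529 ≠ 1.9319 ✗
  (4.5, 3.5, 210°): beam 1 = 5.1962 ≠ 1.9319 ✗
  …
  (5.5, 1.5, 165°): r_1=1.9319, r_2=7.5056, r_3=4.6587, r_4=1.0000, r_5=0.5176 — all match ✓
Unique over the lattice → pose = (5.5, 1.5, 165°).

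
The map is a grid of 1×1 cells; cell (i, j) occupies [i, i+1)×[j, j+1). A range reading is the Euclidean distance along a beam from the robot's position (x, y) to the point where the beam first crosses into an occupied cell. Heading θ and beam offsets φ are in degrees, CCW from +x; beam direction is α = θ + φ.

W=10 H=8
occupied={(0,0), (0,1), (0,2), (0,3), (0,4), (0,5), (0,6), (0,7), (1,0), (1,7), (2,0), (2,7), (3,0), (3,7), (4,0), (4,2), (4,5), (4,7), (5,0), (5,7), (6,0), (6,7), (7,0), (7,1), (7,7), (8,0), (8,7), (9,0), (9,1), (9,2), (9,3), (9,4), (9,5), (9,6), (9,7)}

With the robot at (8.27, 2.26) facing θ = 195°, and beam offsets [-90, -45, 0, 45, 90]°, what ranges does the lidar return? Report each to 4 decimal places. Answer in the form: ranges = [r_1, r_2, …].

beam 1: φ=-90°, α=105°
  dir = (cos 105°, sin 105°) = (-0.2588, 0.9659); from cell (8,2)
  next x-line at t=1.0432, next y-line at t=0.7661; Δt_x=3.8637, Δt_y=1.0353
    y: enter (8,3) at t=0.7661
    x: enter (7,3) at t=1.0432
    y: enter (7,4) at t=1.8014
    y: enter (7,5) at t=2.8367
    y: enter (7,6) at t=3.8719
    x: enter (6,6) at t=4.9069
    y: enter (6,7) at t=4.9072 ← occupied
  → r_1 = 4.9072
beam 2: φ=-45°, α=150°
  dir = (cos 150°, sin 150°) = (-0.8660, 0.5000); from cell (8,2)
  next x-line at t=0.3118, next y-line at t=1.4800; Δt_x=1.1547, Δt_y=2.0000
    x: enter (7,2) at t=0.3118
    x: enter (6,2) at t=1.4665
    y: enter (6,3) at t=1.4800
    x: enter (5,3) at t=2.6212
    y: enter (5,4) at t=3.4800
    x: enter (4,4) at t=3.7759
    x: enter (3,4) at t=4.9306
    y: enter (3,5) at t=5.4800
    x: enter (2,5) at t=6.0853
    x: enter (1,5) at t=7.2400
    y: enter (1,6) at t=7.4800
    x: enter (0,6) at t=8.3947 ← occupied
  → r_2 = 8.3947
beam 3: φ=0°, α=195°
  dir = (cos 195°, sin 195°) = (-0.9659, -0.2588); from cell (8,2)
  next x-line at t=0.2795, next y-line at t=1.0046; Δt_x=1.0353, Δt_y=3.8637
    x: enter (7,2) at t=0.2795
    y: enter (7,1) at t=1.0046 ← occupied
  → r_3 = 1.0046
beam 4: φ=45°, α=240°
  dir = (cos 240°, sin 240°) = (-0.5000, -0.8660); from cell (8,2)
  next x-line at t=0.5400, next y-line at t=0.3002; Δt_x=2.0000, Δt_y=1.1547
    y: enter (8,1) at t=0.3002
    x: enter (7,1) at t=0.5400 ← occupied
  → r_4 = 0.5400
beam 5: φ=90°, α=285°
  dir = (cos 285°, sin 285°) = (0.2588, -0.9659); from cell (8,2)
  next x-line at t=2.8205, next y-line at t=0.2692; Δt_x=3.8637, Δt_y=1.0353
    y: enter (8,1) at t=0.2692
    y: enter (8,0) at t=1.3044 ← occupied
  → r_5 = 1.3044

ranges = [4.9072, 8.3947, 1.0046, 0.5400, 1.3044]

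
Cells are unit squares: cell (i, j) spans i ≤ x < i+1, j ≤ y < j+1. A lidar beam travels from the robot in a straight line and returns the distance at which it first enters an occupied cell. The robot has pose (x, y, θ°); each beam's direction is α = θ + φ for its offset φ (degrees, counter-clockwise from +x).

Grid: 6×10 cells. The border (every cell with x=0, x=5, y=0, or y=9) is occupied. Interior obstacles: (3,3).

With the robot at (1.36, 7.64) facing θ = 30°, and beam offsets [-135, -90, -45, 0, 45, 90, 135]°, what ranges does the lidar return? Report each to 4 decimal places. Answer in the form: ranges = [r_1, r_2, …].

ranges = [1.3909, 4.2031, 3.7684, 2.7200, 1.4080, 0.7200, 0.3727]

beam 1: φ=-135°, α=255°
  direction (-0.2588, -0.9659); cell (1,7); t to first gridline: x 1.3909, y 0.6626 (then +3.8637 / +1.0353)
    (1,6) via y @ 0.6626
    (0,6) via x @ 1.3909  # hit
  → r_1 = 1.3909
beam 2: φ=-90°, α=300°
  direction (0.5000, -0.8660); cell (1,7); t to first gridline: x 1.2800, y 0.7390 (then +2.0000 / +1.1547)
    (1,6) via y @ 0.7390
    (2,6) via x @ 1.2800
    (2,5) via y @ 1.8937
    (2,4) via y @ 3.0484
    (3,4) via x @ 3.2800
    (3,3) via y @ 4.2031  # hit
  → r_2 = 4.2031
beam 3: φ=-45°, α=345°
  direction (0.9659, -0.2588); cell (1,7); t to first gridline: x 0.6626, y 2.4728 (then +1.0353 / +3.8637)
    (2,7) via x @ 0.6626
    (3,7) via x @ 1.6979
    (3,6) via y @ 2.4728
    (4,6) via x @ 2.7331
    (5,6) via x @ 3.7684  # hit
  → r_3 = 3.7684
beam 4: φ=0°, α=30°
  direction (0.8660, 0.5000); cell (1,7); t to first gridline: x 0.7390, y 0.7200 (then +1.1547 / +2.0000)
    (1,8) via y @ 0.7200
    (2,8) via x @ 0.7390
    (3,8) via x @ 1.8937
    (3,9) via y @ 2.7200  # hit
  → r_4 = 2.7200
beam 5: φ=45°, α=75°
  direction (0.2588, 0.9659); cell (1,7); t to first gridline: x 2.4728, y 0.3727 (then +3.8637 / +1.0353)
    (1,8) via y @ 0.3727
    (1,9) via y @ 1.4080  # hit
  → r_5 = 1.4080
beam 6: φ=90°, α=120°
  direction (-0.5000, 0.8660); cell (1,7); t to first gridline: x 0.7200, y 0.4157 (then +2.0000 / +1.1547)
    (1,8) via y @ 0.4157
    (0,8) via x @ 0.7200  # hit
  → r_6 = 0.7200
beam 7: φ=135°, α=165°
  direction (-0.9659, 0.2588); cell (1,7); t to first gridline: x 0.3727, y 1.3909 (then +1.0353 / +3.8637)
    (0,7) via x @ 0.3727  # hit
  → r_7 = 0.3727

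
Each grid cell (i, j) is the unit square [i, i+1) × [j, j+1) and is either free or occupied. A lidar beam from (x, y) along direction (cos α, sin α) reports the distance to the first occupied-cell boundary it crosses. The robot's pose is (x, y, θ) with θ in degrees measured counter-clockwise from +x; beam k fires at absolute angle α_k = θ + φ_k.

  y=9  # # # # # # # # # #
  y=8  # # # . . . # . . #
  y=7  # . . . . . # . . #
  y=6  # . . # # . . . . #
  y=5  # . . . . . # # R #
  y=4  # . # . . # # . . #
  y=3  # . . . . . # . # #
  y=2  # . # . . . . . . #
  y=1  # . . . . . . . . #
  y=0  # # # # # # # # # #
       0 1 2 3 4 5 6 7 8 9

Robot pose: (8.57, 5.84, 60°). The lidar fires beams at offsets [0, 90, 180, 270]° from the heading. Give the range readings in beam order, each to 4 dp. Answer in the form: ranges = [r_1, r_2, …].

beam 1: φ=0°, α=60°
  direction (0.5000, 0.8660); cell (8,5); t to first gridline: x 0.8600, y 0.1848 (then +2.0000 / +1.1547)
    (8,6) via y @ 0.1848
    (9,6) via x @ 0.8600  # hit
  → r_1 = 0.8600
beam 2: φ=90°, α=150°
  direction (-0.8660, 0.5000); cell (8,5); t to first gridline: x 0.6582, y 0.3200 (then +1.1547 / +2.0000)
    (8,6) via y @ 0.3200
    (7,6) via x @ 0.6582
    (6,6) via x @ 1.8129
    (6,7) via y @ 2.3200  # hit
  → r_2 = 2.3200
beam 3: φ=180°, α=240°
  direction (-0.5000, -0.8660); cell (8,5); t to first gridline: x 1.1400, y 0.9699 (then +2.0000 / +1.1547)
    (8,4) via y @ 0.9699
    (7,4) via x @ 1.1400
    (7,3) via y @ 2.1246
    (6,3) via x @ 3.1400  # hit
  → r_3 = 3.1400
beam 4: φ=270°, α=330°
  direction (0.8660, -0.5000); cell (8,5); t to first gridline: x 0.4965, y 1.6800 (then +1.1547 / +2.0000)
    (9,5) via x @ 0.4965  # hit
  → r_4 = 0.4965

ranges = [0.8600, 2.3200, 3.1400, 0.4965]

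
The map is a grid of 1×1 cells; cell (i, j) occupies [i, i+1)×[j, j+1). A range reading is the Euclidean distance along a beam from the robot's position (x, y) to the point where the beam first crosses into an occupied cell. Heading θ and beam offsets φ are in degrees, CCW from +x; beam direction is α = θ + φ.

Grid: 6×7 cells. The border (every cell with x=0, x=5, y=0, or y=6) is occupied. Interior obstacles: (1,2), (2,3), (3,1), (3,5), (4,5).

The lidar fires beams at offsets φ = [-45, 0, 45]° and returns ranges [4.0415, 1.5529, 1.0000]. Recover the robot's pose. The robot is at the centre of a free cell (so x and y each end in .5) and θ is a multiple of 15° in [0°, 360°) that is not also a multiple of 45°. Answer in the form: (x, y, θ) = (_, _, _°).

Candidates: 15 free-cell centres × 16 headings = 240 poses. Raycast each; keep the one whose scan matches to 4 dp.
  (4.5, 1.5, 255°): beam 1 = 0.5774 ≠ 4.0415 ✗
  (3.5, 4.5, 330°): beam 1 = 3.6235 ≠ 4.0415 ✗
  (3.5, 2.5, 60°): beam 1 = 1.5529 ≠ 4.0415 ✗
  (1.5, 4.5, 60°): beam 1 = 1.9319 ≠ 4.0415 ✗
  …
  (2.5, 1.5, 105°): r_1=4.0415, r_2=1.5529, r_3=1.0000 — all match ✓
Unique over the lattice → pose = (2.5, 1.5, 105°).

(x, y, θ) = (2.5, 1.5, 105°)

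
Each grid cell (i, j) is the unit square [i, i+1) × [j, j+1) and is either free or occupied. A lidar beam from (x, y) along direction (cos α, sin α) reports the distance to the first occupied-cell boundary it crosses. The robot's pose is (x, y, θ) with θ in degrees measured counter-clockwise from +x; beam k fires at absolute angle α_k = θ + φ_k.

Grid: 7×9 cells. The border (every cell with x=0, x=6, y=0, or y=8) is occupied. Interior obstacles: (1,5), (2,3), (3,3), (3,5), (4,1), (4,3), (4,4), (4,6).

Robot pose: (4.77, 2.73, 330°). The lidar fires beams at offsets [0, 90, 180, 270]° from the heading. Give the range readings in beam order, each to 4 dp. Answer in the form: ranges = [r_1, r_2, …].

ranges = [1.4203, 0.3118, 0.5400, 0.8429]

beam 1: φ=0°, α=330°
  dir = (cos 330°, sin 330°) = (0.8660, -0.5000); from cell (4,2)
  next x-line at t=0.2656, next y-line at t=1.4600; Δt_x=1.1547, Δt_y=2.0000
    x: enter (5,2) at t=0.2656
    x: enter (6,2) at t=1.4203 ← occupied
  → r_1 = 1.4203
beam 2: φ=90°, α=60°
  dir = (cos 60°, sin 60°) = (0.5000, 0.8660); from cell (4,2)
  next x-line at t=0.4600, next y-line at t=0.3118; Δt_x=2.0000, Δt_y=1.1547
    y: enter (4,3) at t=0.3118 ← occupied
  → r_2 = 0.3118
beam 3: φ=180°, α=150°
  dir = (cos 150°, sin 150°) = (-0.8660, 0.5000); from cell (4,2)
  next x-line at t=0.8891, next y-line at t=0.5400; Δt_x=1.1547, Δt_y=2.0000
    y: enter (4,3) at t=0.5400 ← occupied
  → r_3 = 0.5400
beam 4: φ=270°, α=240°
  dir = (cos 240°, sin 240°) = (-0.5000, -0.8660); from cell (4,2)
  next x-line at t=1.5400, next y-line at t=0.8429; Δt_x=2.0000, Δt_y=1.1547
    y: enter (4,1) at t=0.8429 ← occupied
  → r_4 = 0.8429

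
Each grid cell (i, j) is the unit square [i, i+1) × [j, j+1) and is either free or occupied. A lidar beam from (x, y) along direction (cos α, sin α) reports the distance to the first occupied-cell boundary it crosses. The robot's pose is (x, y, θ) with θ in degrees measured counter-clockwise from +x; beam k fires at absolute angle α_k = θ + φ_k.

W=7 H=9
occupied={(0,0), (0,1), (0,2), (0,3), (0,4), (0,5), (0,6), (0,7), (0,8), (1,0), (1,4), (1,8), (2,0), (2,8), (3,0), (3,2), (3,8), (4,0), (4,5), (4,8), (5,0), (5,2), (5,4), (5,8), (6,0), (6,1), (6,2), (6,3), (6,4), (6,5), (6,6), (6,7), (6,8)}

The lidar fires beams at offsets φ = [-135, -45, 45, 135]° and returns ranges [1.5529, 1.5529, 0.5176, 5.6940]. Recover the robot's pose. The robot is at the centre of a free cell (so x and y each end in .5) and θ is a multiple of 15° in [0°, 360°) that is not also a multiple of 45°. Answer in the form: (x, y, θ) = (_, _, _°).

(x, y, θ) = (2.5, 2.5, 300°)

Candidates: 30 free-cell centres × 16 headings = 480 poses. Raycast each; keep the one whose scan matches to 4 dp.
  (4.5, 6.5, 195°): beam 1 = 1.7321 ≠ 1.5529 ✗
  (4.5, 1.5, 255°): beam 1 = 1.0000 ≠ 1.5529 ✗
  (5.5, 6.5, 60°): beam 2 = 0.5176 ≠ 1.5529 ✗
  (4.5, 6.5, 240°): beam 2 = 3.6235 ≠ 1.5529 ✗
  …
  (2.5, 2.5, 300°): r_1=1.5529, r_2=1.5529, r_3=0.5176, r_4=5.6940 — all match ✓
Only this pose fits every beam.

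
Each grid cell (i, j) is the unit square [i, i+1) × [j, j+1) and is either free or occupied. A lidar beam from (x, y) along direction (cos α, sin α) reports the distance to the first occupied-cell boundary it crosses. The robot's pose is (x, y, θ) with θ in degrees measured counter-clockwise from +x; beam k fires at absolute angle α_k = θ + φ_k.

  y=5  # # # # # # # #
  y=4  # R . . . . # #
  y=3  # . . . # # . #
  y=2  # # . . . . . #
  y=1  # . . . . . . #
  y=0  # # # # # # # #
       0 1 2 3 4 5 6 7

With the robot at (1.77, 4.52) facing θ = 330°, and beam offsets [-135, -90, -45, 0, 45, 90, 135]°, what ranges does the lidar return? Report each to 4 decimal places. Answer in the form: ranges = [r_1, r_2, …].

ranges = [0.7972, 1.5400, 3.6442, 2.5750, 1.8546, 0.5543, 0.4969]

beam 1: φ=-135°, α=195°
  cosα=-0.9659 sinα=-0.2588 | (1,4) | tMaxX 0.7972 tMaxY 2.0091 | tΔX 1.0353 tΔY 3.8637
    t=0.7972 [x] (0,4) — stop
  → r_1 = 0.7972
beam 2: φ=-90°, α=240°
  cosα=-0.5000 sinα=-0.8660 | (1,4) | tMaxX 1.5400 tMaxY 0.6004 | tΔX 2.0000 tΔY 1.1547
    t=0.6004 [y] (1,3)
    t=1.5400 [x] (0,3) — stop
  → r_2 = 1.5400
beam 3: φ=-45°, α=285°
  cosα=0.2588 sinα=-0.9659 | (1,4) | tMaxX 0.8887 tMaxY 0.5383 | tΔX 3.8637 tΔY 1.0353
    t=0.5383 [y] (1,3)
    t=0.8887 [x] (2,3)
    t=1.5736 [y] (2,2)
    t=2.6089 [y] (2,1)
    t=3.6442 [y] (2,0) — stop
  → r_3 = 3.6442
beam 4: φ=0°, α=330°
  cosα=0.8660 sinα=-0.5000 | (1,4) | tMaxX 0.2656 tMaxY 1.0400 | tΔX 1.1547 tΔY 2.0000
    t=0.2656 [x] (2,4)
    t=1.0400 [y] (2,3)
    t=1.4203 [x] (3,3)
    t=2.5750 [x] (4,3) — stop
  → r_4 = 2.5750
beam 5: φ=45°, α=15°
  cosα=0.9659 sinα=0.2588 | (1,4) | tMaxX 0.2381 tMaxY 1.8546 | tΔX 1.0353 tΔY 3.8637
    t=0.2381 [x] (2,4)
    t=1.2734 [x] (3,4)
    t=1.8546 [y] (3,5) — stop
  → r_5 = 1.8546
beam 6: φ=90°, α=60°
  cosα=0.5000 sinα=0.8660 | (1,4) | tMaxX 0.4600 tMaxY 0.5543 | tΔX 2.0000 tΔY 1.1547
    t=0.4600 [x] (2,4)
    t=0.5543 [y] (2,5) — stop
  → r_6 = 0.5543
beam 7: φ=135°, α=105°
  cosα=-0.2588 sinα=0.9659 | (1,4) | tMaxX 2.9751 tMaxY 0.4969 | tΔX 3.8637 tΔY 1.0353
    t=0.4969 [y] (1,5) — stop
  → r_7 = 0.4969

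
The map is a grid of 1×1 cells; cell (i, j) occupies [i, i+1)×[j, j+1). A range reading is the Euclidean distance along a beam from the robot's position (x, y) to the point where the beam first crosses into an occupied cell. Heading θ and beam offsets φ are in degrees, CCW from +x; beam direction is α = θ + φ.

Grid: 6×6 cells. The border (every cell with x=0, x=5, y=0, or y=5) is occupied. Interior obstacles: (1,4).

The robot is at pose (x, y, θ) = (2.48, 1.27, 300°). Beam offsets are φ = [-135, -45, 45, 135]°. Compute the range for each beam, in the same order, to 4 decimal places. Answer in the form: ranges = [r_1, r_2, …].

beam 1: φ=-135°, α=165°
  direction (-0.9659, 0.2588); cell (2,1); t to first gridline: x 0.4969, y 2.8205 (then +1.0353 / +3.8637)
    (1,1) via x @ 0.4969
    (0,1) via x @ 1.5322  # hit
  → r_1 = 1.5322
beam 2: φ=-45°, α=255°
  direction (-0.2588, -0.9659); cell (2,1); t to first gridline: x 1.8546, y 0.2795 (then +3.8637 / +1.0353)
    (2,0) via y @ 0.2795  # hit
  → r_2 = 0.2795
beam 3: φ=45°, α=345°
  direction (0.9659, -0.2588); cell (2,1); t to first gridline: x 0.5383, y 1.0432 (then +1.0353 / +3.8637)
    (3,1) via x @ 0.5383
    (3,0) via y @ 1.0432  # hit
  → r_3 = 1.0432
beam 4: φ=135°, α=75°
  direction (0.2588, 0.9659); cell (2,1); t to first gridline: x 2.0091, y 0.7558 (then +3.8637 / +1.0353)
    (2,2) via y @ 0.7558
    (2,3) via y @ 1.7910
    (3,3) via x @ 2.0091
    (3,4) via y @ 2.8263
    (3,5) via y @ 3.8616  # hit
  → r_4 = 3.8616

ranges = [1.5322, 0.2795, 1.0432, 3.8616]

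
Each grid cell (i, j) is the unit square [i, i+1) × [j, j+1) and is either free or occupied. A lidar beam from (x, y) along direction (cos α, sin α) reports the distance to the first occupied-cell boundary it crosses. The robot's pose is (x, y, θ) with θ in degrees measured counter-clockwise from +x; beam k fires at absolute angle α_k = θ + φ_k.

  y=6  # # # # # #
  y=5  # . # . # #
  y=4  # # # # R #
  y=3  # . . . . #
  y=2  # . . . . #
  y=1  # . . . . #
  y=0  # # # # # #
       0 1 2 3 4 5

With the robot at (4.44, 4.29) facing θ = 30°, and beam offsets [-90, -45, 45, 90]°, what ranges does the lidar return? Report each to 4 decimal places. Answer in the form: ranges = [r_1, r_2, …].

beam 1: φ=-90°, α=300°
  dir = (cos 300°, sin 300°) = (0.5000, -0.8660); from cell (4,4)
  next x-line at t=1.1200, next y-line at t=0.3349; Δt_x=2.0000, Δt_y=1.1547
    y: enter (4,3) at t=0.3349
    x: enter (5,3) at t=1.1200 ← occupied
  → r_1 = 1.1200
beam 2: φ=-45°, α=345°
  dir = (cos 345°, sin 345°) = (0.9659, -0.2588); from cell (4,4)
  next x-line at t=0.5798, next y-line at t=1.1205; Δt_x=1.0353, Δt_y=3.8637
    x: enter (5,4) at t=0.5798 ← occupied
  → r_2 = 0.5798
beam 3: φ=45°, α=75°
  dir = (cos 75°, sin 75°) = (0.2588, 0.9659); from cell (4,4)
  next x-line at t=2.1637, next y-line at t=0.7350; Δt_x=3.8637, Δt_y=1.0353
    y: enter (4,5) at t=0.7350 ← occupied
  → r_3 = 0.7350
beam 4: φ=90°, α=120°
  dir = (cos 120°, sin 120°) = (-0.5000, 0.8660); from cell (4,4)
  next x-line at t=0.8800, next y-line at t=0.8198; Δt_x=2.0000, Δt_y=1.1547
    y: enter (4,5) at t=0.8198 ← occupied
  → r_4 = 0.8198

ranges = [1.1200, 0.5798, 0.7350, 0.8198]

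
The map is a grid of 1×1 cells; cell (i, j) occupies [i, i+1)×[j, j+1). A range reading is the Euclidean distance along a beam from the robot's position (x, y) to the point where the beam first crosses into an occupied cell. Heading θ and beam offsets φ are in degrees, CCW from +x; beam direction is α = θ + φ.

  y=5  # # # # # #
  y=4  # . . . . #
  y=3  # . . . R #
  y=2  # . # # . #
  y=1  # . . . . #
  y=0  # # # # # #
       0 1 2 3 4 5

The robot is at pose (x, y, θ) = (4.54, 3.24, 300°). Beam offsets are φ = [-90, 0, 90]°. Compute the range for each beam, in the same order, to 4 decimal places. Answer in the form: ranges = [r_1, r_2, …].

beam 1: φ=-90°, α=210°
  dir = (cos 210°, sin 210°) = (-0.8660, -0.5000); from cell (4,3)
  next x-line at t=0.6235, next y-line at t=0.4800; Δt_x=1.1547, Δt_y=2.0000
    y: enter (4,2) at t=0.4800
    x: enter (3,2) at t=0.6235 ← occupied
  → r_1 = 0.6235
beam 2: φ=0°, α=300°
  dir = (cos 300°, sin 300°) = (0.5000, -0.8660); from cell (4,3)
  next x-line at t=0.9200, next y-line at t=0.2771; Δt_x=2.0000, Δt_y=1.1547
    y: enter (4,2) at t=0.2771
    x: enter (5,2) at t=0.9200 ← occupied
  → r_2 = 0.9200
beam 3: φ=90°, α=30°
  dir = (cos 30°, sin 30°) = (0.8660, 0.5000); from cell (4,3)
  next x-line at t=0.5312, next y-line at t=1.5200; Δt_x=1.1547, Δt_y=2.0000
    x: enter (5,3) at t=0.5312 ← occupied
  → r_3 = 0.5312

ranges = [0.6235, 0.9200, 0.5312]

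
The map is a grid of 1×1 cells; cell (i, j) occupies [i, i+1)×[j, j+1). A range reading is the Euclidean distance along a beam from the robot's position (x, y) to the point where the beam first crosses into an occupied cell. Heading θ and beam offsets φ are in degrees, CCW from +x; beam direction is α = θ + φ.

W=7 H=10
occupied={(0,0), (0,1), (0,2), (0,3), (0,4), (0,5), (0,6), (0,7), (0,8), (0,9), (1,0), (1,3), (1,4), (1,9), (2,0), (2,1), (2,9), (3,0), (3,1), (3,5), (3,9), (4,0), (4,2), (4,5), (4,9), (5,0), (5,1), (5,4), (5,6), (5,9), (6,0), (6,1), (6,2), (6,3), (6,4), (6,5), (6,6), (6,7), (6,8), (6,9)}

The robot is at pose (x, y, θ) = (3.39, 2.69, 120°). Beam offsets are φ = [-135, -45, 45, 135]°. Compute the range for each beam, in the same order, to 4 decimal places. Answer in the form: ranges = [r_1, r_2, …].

ranges = [0.6315, 2.3915, 1.4390, 0.7143]

beam 1: φ=-135°, α=345°
  cosα=0.9659 sinα=-0.2588 | (3,2) | tMaxX 0.6315 tMaxY 2.6660 | tΔX 1.0353 tΔY 3.8637
    t=0.6315 [x] (4,2) — stop
  → r_1 = 0.6315
beam 2: φ=-45°, α=75°
  cosα=0.2588 sinα=0.9659 | (3,2) | tMaxX 2.3569 tMaxY 0.3209 | tΔX 3.8637 tΔY 1.0353
    t=0.3209 [y] (3,3)
    t=1.3562 [y] (3,4)
    t=2.3569 [x] (4,4)
    t=2.3915 [y] (4,5) — stop
  → r_2 = 2.3915
beam 3: φ=45°, α=165°
  cosα=-0.9659 sinα=0.2588 | (3,2) | tMaxX 0.4038 tMaxY 1.1977 | tΔX 1.0353 tΔY 3.8637
    t=0.4038 [x] (2,2)
    t=1.1977 [y] (2,3)
    t=1.4390 [x] (1,3) — stop
  → r_3 = 1.4390
beam 4: φ=135°, α=255°
  cosα=-0.2588 sinα=-0.9659 | (3,2) | tMaxX 1.5068 tMaxY 0.7143 | tΔX 3.8637 tΔY 1.0353
    t=0.7143 [y] (3,1) — stop
  → r_4 = 0.7143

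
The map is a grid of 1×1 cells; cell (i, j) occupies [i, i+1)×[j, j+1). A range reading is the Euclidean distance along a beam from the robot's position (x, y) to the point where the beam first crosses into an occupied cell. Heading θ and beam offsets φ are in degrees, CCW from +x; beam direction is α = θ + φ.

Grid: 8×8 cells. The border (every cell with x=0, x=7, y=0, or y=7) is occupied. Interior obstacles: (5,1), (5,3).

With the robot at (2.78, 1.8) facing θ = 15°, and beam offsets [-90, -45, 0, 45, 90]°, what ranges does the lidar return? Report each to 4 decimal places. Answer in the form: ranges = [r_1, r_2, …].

beam 1: φ=-90°, α=285°
  cosα=0.2588 sinα=-0.9659 | (2,1) | tMaxX 0.8500 tMaxY 0.8282 | tΔX 3.8637 tΔY 1.0353
    t=0.8282 [y] (2,0) — stop
  → r_1 = 0.8282
beam 2: φ=-45°, α=330°
  cosα=0.8660 sinα=-0.5000 | (2,1) | tMaxX 0.2540 tMaxY 1.6000 | tΔX 1.1547 tΔY 2.0000
    t=0.2540 [x] (3,1)
    t=1.4087 [x] (4,1)
    t=1.6000 [y] (4,0) — stop
  → r_2 = 1.6000
beam 3: φ=0°, α=15°
  cosα=0.9659 sinα=0.2588 | (2,1) | tMaxX 0.2278 tMaxY 0.7727 | tΔX 1.0353 tΔY 3.8637
    t=0.2278 [x] (3,1)
    t=0.7727 [y] (3,2)
    t=1.2630 [x] (4,2)
    t=2.2983 [x] (5,2)
    t=3.3336 [x] (6,2)
    t=4.3689 [x] (7,2) — stop
  → r_3 = 4.3689
beam 4: φ=45°, α=60°
  cosα=0.5000 sinα=0.8660 | (2,1) | tMaxX 0.4400 tMaxY 0.2309 | tΔX 2.0000 tΔY 1.1547
    t=0.2309 [y] (2,2)
    t=0.4400 [x] (3,2)
    t=1.3856 [y] (3,3)
    t=2.4400 [x] (4,3)
    t=2.5403 [y] (4,4)
    t=3.6950 [y] (4,5)
    t=4.4400 [x] (5,5)
    t=4.8497 [y] (5,6)
    t=6.0044 [y] (5,7) — stop
  → r_4 = 6.0044
beam 5: φ=90°, α=105°
  cosα=-0.2588 sinα=0.9659 | (2,1) | tMaxX 3.0137 tMaxY 0.2071 | tΔX 3.8637 tΔY 1.0353
    t=0.2071 [y] (2,2)
    t=1.2423 [y] (2,3)
    t=2.2776 [y] (2,4)
    t=3.0137 [x] (1,4)
    t=3.3129 [y] (1,5)
    t=4.3482 [y] (1,6)
    t=5.3834 [y] (1,7) — stop
  → r_5 = 5.3834

ranges = [0.8282, 1.6000, 4.3689, 6.0044, 5.3834]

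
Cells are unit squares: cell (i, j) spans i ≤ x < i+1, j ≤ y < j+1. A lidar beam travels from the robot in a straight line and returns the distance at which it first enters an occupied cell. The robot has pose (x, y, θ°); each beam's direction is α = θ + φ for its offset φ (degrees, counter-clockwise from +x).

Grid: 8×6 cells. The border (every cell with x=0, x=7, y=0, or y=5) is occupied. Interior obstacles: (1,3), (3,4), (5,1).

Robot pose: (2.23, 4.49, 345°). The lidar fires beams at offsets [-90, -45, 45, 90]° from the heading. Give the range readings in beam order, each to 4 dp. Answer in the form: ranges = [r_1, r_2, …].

ranges = [0.8887, 4.0299, 0.8891, 0.5280]

beam 1: φ=-90°, α=255°
  dir = (cos 255°, sin 255°) = (-0.2588, -0.9659); from cell (2,4)
  next x-line at t=0.8887, next y-line at t=0.5073; Δt_x=3.8637, Δt_y=1.0353
    y: enter (2,3) at t=0.5073
    x: enter (1,3) at t=0.8887 ← occupied
  → r_1 = 0.8887
beam 2: φ=-45°, α=300°
  dir = (cos 300°, sin 300°) = (0.5000, -0.8660); from cell (2,4)
  next x-line at t=1.5400, next y-line at t=0.5658; Δt_x=2.0000, Δt_y=1.1547
    y: enter (2,3) at t=0.5658
    x: enter (3,3) at t=1.5400
    y: enter (3,2) at t=1.7205
    y: enter (3,1) at t=2.8752
    x: enter (4,1) at t=3.5400
    y: enter (4,0) at t=4.0299 ← occupied
  → r_2 = 4.0299
beam 3: φ=45°, α=30°
  dir = (cos 30°, sin 30°) = (0.8660, 0.5000); from cell (2,4)
  next x-line at t=0.8891, next y-line at t=1.0200; Δt_x=1.1547, Δt_y=2.0000
    x: enter (3,4) at t=0.8891 ← occupied
  → r_3 = 0.8891
beam 4: φ=90°, α=75°
  dir = (cos 75°, sin 75°) = (0.2588, 0.9659); from cell (2,4)
  next x-line at t=2.9751, next y-line at t=0.5280; Δt_x=3.8637, Δt_y=1.0353
    y: enter (2,5) at t=0.5280 ← occupied
  → r_4 = 0.5280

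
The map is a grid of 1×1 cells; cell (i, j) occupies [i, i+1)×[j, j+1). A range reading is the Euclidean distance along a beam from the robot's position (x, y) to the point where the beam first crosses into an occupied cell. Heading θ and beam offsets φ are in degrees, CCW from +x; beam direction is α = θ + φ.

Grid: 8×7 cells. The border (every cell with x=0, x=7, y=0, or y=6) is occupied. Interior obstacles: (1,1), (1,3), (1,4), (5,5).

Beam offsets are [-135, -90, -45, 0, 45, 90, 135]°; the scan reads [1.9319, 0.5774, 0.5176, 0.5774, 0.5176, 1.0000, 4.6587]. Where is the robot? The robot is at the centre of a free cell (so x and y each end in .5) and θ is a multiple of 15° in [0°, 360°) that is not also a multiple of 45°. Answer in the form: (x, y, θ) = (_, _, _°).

(x, y, θ) = (2.5, 1.5, 240°)

Candidates: 26 free-cell centres × 16 headings = 416 poses. Raycast each; keep the one whose scan matches to 4 dp.
  (3.5, 1.5, 15°): beam 1 = 0.5774 ≠ 1.9319 ✗
  (6.5, 1.5, 120°): beam 1 = 0.5176 ≠ 1.9319 ✗
  (1.5, 2.5, 150°): beam 1 = 5.6940 ≠ 1.9319 ✗
  …
  (2.5, 1.5, 240°): r_1=1.9319, r_2=0.5774, r_3=0.5176, r_4=0.5774, r_5=0.5176, r_6=1.0000, r_7=4.6587 — all match ✓
Unique over the lattice → pose = (2.5, 1.5, 240°).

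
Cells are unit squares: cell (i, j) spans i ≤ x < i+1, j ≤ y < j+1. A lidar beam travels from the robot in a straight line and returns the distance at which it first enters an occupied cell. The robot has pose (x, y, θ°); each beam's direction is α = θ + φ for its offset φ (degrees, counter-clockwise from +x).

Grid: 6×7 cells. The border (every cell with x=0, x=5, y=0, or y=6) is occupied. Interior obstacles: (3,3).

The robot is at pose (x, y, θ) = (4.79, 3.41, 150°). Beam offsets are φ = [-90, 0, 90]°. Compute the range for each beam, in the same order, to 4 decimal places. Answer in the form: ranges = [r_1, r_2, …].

beam 1: φ=-90°, α=60°
  d=(0.5000,0.8660)  start (4,3)  tX=0.4200 tY=0.6813  stride 1/|dx|=2.0000 1/|dy|=1.1547
    cross x-line → (5,3), t=0.4200 (wall)
  → r_1 = 0.4200
beam 2: φ=0°, α=150°
  d=(-0.8660,0.5000)  start (4,3)  tX=0.9122 tY=1.1800  stride 1/|dx|=1.1547 1/|dy|=2.0000
    cross x-line → (3,3), t=0.9122 (wall)
  → r_2 = 0.9122
beam 3: φ=90°, α=240°
  d=(-0.5000,-0.8660)  start (4,3)  tX=1.5800 tY=0.4734  stride 1/|dx|=2.0000 1/|dy|=1.1547
    cross y-line → (4,2), t=0.4734
    cross x-line → (3,2), t=1.5800
    cross y-line → (3,1), t=1.6281
    cross y-line → (3,0), t=2.7828 (wall)
  → r_3 = 2.7828

ranges = [0.4200, 0.9122, 2.7828]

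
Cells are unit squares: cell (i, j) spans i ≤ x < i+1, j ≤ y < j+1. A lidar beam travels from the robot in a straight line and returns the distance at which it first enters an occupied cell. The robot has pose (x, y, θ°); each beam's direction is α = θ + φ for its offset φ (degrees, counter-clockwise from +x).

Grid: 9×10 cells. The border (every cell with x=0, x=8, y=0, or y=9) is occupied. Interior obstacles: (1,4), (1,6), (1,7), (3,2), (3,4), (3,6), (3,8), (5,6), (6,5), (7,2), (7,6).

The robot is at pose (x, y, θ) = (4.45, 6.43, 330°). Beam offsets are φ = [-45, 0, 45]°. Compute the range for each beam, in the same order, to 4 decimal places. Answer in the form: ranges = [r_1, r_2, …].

ranges = [5.6215, 0.6351, 0.5694]

beam 1: φ=-45°, α=285°
  cosα=0.2588 sinα=-0.9659 | (4,6) | tMaxX 2.1250 tMaxY 0.4452 | tΔX 3.8637 tΔY 1.0353
    t=0.4452 [y] (4,5)
    t=1.4804 [y] (4,4)
    t=2.1250 [x] (5,4)
    t=2.5157 [y] (5,3)
    t=3.5510 [y] (5,2)
    t=4.5863 [y] (5,1)
    t=5.6215 [y] (5,0) — stop
  → r_1 = 5.6215
beam 2: φ=0°, α=330°
  cosα=0.8660 sinα=-0.5000 | (4,6) | tMaxX 0.6351 tMaxY 0.8600 | tΔX 1.1547 tΔY 2.0000
    t=0.6351 [x] (5,6) — stop
  → r_2 = 0.6351
beam 3: φ=45°, α=15°
  cosα=0.9659 sinα=0.2588 | (4,6) | tMaxX 0.5694 tMaxY 2.2023 | tΔX 1.0353 tΔY 3.8637
    t=0.5694 [x] (5,6) — stop
  → r_3 = 0.5694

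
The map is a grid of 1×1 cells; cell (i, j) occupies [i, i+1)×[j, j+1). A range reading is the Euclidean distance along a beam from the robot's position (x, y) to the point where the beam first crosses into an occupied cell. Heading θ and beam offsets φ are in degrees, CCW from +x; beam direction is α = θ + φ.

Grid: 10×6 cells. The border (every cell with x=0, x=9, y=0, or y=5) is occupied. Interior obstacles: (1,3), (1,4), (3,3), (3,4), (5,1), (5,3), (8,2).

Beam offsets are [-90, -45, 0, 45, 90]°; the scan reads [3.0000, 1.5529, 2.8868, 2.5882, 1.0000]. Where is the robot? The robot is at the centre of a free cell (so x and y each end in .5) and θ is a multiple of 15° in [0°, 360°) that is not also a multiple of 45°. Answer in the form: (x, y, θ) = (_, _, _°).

Candidates: 25 free-cell centres × 16 headings = 400 poses. Raycast each; keep the one whose scan matches to 4 dp.
  (8.5, 3.5, 120°): beam 1 = 0.5774 ≠ 3.0000 ✗
  (6.5, 4.5, 60°): beam 1 = 2.8868 ≠ 3.0000 ✗
  (4.5, 4.5, 210°): beam 1 = 0.5774 ≠ 3.0000 ✗
  (4.5, 2.5, 105°): beam 1 = 4.6587 ≠ 3.0000 ✗
  …
  (7.5, 3.5, 240°): r_1=3.0000, r_2=1.5529, r_3=2.8868, r_4=2.5882, r_5=1.0000 — all match ✓
Unique over the lattice → pose = (7.5, 3.5, 240°).

(x, y, θ) = (7.5, 3.5, 240°)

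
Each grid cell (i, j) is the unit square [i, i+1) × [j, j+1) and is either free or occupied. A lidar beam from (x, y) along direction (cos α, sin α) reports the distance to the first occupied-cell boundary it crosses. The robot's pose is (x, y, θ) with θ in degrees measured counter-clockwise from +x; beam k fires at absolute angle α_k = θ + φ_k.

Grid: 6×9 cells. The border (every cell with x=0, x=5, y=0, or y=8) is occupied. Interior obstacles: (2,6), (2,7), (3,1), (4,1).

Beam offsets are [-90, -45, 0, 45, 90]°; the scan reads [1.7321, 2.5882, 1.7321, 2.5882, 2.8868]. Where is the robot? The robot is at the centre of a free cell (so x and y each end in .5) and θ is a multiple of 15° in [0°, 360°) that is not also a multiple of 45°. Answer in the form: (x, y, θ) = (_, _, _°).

(x, y, θ) = (2.5, 3.5, 300°)

The pose lattice has 24·16 = 384 candidates. Test each by forward raycasting.
  (2.5, 1.5, 120°): beam 1 = 0.5774 ≠ 1.7321 ✗
  (1.5, 1.5, 255°): beam 1 = 0.5176 ≠ 1.7321 ✗
  (3.5, 3.5, 345°): beam 1 = 1.5529 ≠ 1.7321 ✗
  …
  (2.5, 3.5, 300°): r_1=1.7321, r_2=2.5882, r_3=1.7321, r_4=2.5882, r_5=2.8868 — all match ✓
Unique over the lattice → pose = (2.5, 3.5, 300°).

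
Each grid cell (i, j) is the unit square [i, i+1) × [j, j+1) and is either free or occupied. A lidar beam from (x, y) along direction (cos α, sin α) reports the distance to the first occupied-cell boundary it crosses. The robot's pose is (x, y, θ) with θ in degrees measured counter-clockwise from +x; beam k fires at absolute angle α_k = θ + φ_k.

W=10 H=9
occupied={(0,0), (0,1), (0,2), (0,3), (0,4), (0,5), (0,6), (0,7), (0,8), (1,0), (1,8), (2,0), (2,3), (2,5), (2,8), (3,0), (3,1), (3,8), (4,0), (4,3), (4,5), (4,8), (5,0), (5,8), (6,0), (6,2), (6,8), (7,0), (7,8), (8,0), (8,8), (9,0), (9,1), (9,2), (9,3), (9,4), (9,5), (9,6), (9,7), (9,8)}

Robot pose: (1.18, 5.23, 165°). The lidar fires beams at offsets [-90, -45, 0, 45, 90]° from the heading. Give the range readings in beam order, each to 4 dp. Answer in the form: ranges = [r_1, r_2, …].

beam 1: φ=-90°, α=75°
  cosα=0.2588 sinα=0.9659 | (1,5) | tMaxX 3.1682 tMaxY 0.7972 | tΔX 3.8637 tΔY 1.0353
    t=0.7972 [y] (1,6)
    t=1.8324 [y] (1,7)
    t=2.8677 [y] (1,8) — stop
  → r_1 = 2.8677
beam 2: φ=-45°, α=120°
  cosα=-0.5000 sinα=0.8660 | (1,5) | tMaxX 0.3600 tMaxY 0.8891 | tΔX 2.0000 tΔY 1.1547
    t=0.3600 [x] (0,5) — stop
  → r_2 = 0.3600
beam 3: φ=0°, α=165°
  cosα=-0.9659 sinα=0.2588 | (1,5) | tMaxX 0.1863 tMaxY 2.9751 | tΔX 1.0353 tΔY 3.8637
    t=0.1863 [x] (0,5) — stop
  → r_3 = 0.1863
beam 4: φ=45°, α=210°
  cosα=-0.8660 sinα=-0.5000 | (1,5) | tMaxX 0.2078 tMaxY 0.4600 | tΔX 1.1547 tΔY 2.0000
    t=0.2078 [x] (0,5) — stop
  → r_4 = 0.2078
beam 5: φ=90°, α=255°
  cosα=-0.2588 sinα=-0.9659 | (1,5) | tMaxX 0.6955 tMaxY 0.2381 | tΔX 3.8637 tΔY 1.0353
    t=0.2381 [y] (1,4)
    t=0.6955 [x] (0,4) — stop
  → r_5 = 0.6955

ranges = [2.8677, 0.3600, 0.1863, 0.2078, 0.6955]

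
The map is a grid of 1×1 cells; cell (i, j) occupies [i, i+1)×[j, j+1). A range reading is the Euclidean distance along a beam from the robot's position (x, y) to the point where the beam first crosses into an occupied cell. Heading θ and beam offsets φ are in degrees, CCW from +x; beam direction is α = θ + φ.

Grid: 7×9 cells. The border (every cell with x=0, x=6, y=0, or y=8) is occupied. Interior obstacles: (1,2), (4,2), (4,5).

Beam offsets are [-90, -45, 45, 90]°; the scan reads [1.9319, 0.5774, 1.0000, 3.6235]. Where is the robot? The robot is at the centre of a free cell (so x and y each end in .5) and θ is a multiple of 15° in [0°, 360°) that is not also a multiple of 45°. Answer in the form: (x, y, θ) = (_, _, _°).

(x, y, θ) = (5.5, 4.5, 15°)

Enumerate (i+0.5, j+0.5, θ) over the 32 free cells and 16 admissible headings. For each, cast all 4 beams and compare to the given ranges.
  (3.5, 6.5, 15°): beam 1 = 3.6235 ≠ 1.9319 ✗
  (5.5, 5.5, 30°): beam 1 = 1.0000 ≠ 1.9319 ✗
  (3.5, 2.5, 210°): beam 1 = 5.0000 ≠ 1.9319 ✗
  …
  (5.5, 4.5, 15°): r_1=1.9319, r_2=0.5774, r_3=1.0000, r_4=3.6235 — all match ✓
Unique over the lattice → pose = (5.5, 4.5, 15°).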